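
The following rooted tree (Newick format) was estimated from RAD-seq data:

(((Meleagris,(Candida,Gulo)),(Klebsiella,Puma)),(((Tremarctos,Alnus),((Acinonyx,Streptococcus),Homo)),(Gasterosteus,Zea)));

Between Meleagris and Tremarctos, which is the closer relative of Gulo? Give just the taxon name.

Meleagris

The MRCA of Gulo and Meleagris subtends (Meleagris,(Candida,Gulo)) (3 taxa).
The MRCA of Gulo and Tremarctos is the root, subtending the entire tree (12 taxa).
The first is nested inside the second, so Gulo shares a more recent common ancestor with Meleagris.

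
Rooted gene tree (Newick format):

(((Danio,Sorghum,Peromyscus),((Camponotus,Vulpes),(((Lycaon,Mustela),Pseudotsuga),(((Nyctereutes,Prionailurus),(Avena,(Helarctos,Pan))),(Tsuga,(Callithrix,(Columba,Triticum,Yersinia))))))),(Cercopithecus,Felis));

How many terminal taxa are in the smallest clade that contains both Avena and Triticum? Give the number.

10

The MRCA of Avena and Triticum is the node subtending (((Nyctereutes,Prionailurus),(Avena,(Helarctos,Pan))),(Tsuga,(Callithrix,(Columba,Triticum,Yersinia)))).
That clade contains 10 terminal taxa: Avena, Callithrix, Columba, Helarctos, Nyctereutes, Pan, Prionailurus, Triticum, Tsuga, Yersinia.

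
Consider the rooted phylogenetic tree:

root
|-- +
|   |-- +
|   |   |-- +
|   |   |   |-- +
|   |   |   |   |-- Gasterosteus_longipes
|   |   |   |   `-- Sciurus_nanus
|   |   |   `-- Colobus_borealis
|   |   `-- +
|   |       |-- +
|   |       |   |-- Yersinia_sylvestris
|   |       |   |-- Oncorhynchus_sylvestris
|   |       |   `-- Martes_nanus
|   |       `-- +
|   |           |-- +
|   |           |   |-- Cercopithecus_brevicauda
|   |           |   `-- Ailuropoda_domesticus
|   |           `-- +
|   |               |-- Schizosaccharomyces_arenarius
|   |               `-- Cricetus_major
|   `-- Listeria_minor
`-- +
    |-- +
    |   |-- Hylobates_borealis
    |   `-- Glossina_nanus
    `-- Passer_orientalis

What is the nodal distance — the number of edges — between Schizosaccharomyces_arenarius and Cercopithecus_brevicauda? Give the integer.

4

The MRCA of Schizosaccharomyces_arenarius and Cercopithecus_brevicauda is the node subtending ((Cercopithecus_brevicauda,Ailuropoda_domesticus),(Schizosaccharomyces_arenarius,Cricetus_major)).
From Schizosaccharomyces_arenarius up to that node: 2 branches. From Cercopithecus_brevicauda up to the same node: 2 branches. Total: 2 + 2 = 4.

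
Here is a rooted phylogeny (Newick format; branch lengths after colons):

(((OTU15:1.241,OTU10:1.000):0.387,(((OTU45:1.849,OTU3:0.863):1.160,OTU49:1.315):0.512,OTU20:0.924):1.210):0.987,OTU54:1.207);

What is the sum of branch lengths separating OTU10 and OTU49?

4.424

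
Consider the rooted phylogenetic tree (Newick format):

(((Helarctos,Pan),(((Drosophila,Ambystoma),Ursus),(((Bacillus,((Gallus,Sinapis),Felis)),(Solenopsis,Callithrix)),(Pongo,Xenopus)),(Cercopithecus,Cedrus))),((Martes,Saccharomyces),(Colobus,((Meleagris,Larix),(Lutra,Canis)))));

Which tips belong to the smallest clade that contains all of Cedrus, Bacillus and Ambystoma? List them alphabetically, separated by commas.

Tracing Cedrus: it sits inside (Cercopithecus,Cedrus).
Tracing Bacillus: it sits inside (Bacillus,((Gallus,Sinapis),Felis)).
Tracing Ambystoma: it sits inside (Drosophila,Ambystoma).
The smallest clade enclosing all 3 is (((Drosophila,Ambystoma),Ursus),(((Bacillus,((Gallus,Sinapis),Felis)),(Solenopsis,Callithrix)),(Pongo,Xenopus)),(Cercopithecus,Cedrus)); the answer is its 13 terminal taxa in alphabetical order.

Ambystoma, Bacillus, Callithrix, Cedrus, Cercopithecus, Drosophila, Felis, Gallus, Pongo, Sinapis, Solenopsis, Ursus, Xenopus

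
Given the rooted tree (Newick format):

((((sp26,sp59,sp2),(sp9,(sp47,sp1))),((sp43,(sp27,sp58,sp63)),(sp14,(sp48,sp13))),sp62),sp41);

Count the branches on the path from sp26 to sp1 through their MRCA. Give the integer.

5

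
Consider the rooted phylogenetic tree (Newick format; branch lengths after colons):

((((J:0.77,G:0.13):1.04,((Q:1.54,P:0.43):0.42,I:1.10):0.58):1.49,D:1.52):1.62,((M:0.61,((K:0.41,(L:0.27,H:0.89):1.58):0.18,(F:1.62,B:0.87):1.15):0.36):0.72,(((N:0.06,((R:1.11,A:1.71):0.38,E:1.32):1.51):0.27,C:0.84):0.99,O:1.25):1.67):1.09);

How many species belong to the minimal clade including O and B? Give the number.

12

The MRCA of O and B is the node subtending ((M,((K,(L,H)),(F,B))),(((N,((R,A),E)),C),O)).
That clade contains 12 terminal taxa: A, B, C, E, F, H, K, L, M, N, O, R.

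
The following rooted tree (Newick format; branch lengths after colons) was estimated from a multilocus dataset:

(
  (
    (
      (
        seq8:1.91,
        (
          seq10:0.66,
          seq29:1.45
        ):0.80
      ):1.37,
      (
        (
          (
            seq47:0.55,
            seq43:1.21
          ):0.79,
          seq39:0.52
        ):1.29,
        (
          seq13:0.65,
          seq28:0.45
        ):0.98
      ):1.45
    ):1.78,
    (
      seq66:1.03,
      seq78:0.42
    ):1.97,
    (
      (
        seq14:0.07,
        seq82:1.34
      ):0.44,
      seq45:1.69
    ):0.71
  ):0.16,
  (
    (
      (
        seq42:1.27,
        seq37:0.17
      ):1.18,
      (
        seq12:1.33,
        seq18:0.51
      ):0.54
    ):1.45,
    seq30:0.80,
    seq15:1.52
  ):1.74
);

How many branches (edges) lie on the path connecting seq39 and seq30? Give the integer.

7

The MRCA of seq39 and seq30 is the root of the tree.
From seq39 up to that node: 5 branches. From seq30 up to the same node: 2 branches. Total: 5 + 2 = 7.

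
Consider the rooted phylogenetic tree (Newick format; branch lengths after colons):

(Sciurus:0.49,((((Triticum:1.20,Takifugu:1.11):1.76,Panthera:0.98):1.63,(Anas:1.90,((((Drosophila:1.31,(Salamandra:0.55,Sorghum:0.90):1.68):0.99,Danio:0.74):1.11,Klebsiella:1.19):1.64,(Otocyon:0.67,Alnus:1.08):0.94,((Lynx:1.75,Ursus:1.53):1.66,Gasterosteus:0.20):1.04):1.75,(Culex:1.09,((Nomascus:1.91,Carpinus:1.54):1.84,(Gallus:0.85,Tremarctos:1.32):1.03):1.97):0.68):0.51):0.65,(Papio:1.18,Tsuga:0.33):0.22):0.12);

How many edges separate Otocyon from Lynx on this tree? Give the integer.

5

The MRCA of Otocyon and Lynx is the node subtending ((((Drosophila,(Salamandra,Sorghum)),Danio),Klebsiella),(Otocyon,Alnus),((Lynx,Ursus),Gasterosteus)).
From Otocyon up to that node: 2 branches. From Lynx up to the same node: 3 branches. Total: 2 + 3 = 5.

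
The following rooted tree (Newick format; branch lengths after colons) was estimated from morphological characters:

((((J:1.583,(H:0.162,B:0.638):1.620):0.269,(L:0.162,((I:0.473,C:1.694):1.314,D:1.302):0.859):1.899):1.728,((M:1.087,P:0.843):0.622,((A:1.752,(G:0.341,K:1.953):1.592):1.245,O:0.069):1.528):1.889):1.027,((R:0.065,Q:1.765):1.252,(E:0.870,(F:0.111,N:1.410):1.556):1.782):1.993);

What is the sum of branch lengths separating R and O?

The path runs R → … → MRCA → … → O; the MRCA is the root of the tree.
Branch lengths along that path: 0.065 + 1.252 + 1.993 + 1.027 + 1.889 + 1.528 + 0.069 = 7.823.

7.823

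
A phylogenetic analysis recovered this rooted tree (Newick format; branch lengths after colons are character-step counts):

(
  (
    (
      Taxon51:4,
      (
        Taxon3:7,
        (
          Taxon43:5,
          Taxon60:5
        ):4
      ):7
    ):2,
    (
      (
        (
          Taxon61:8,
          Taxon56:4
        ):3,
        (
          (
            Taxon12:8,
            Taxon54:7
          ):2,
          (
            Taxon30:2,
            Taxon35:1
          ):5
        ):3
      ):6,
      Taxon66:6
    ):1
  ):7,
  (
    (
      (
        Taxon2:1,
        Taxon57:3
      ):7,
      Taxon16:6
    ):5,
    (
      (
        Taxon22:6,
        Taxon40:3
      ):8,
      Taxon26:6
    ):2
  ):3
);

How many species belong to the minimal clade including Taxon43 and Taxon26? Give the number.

The MRCA of Taxon43 and Taxon26 is the root, so the clade is the entire tree.
That clade contains 17 terminal taxa: Taxon12, Taxon16, Taxon2, Taxon22, Taxon26, Taxon3, Taxon30, Taxon35, Taxon40, Taxon43, Taxon51, Taxon54, Taxon56, Taxon57, Taxon60, Taxon61, Taxon66.

17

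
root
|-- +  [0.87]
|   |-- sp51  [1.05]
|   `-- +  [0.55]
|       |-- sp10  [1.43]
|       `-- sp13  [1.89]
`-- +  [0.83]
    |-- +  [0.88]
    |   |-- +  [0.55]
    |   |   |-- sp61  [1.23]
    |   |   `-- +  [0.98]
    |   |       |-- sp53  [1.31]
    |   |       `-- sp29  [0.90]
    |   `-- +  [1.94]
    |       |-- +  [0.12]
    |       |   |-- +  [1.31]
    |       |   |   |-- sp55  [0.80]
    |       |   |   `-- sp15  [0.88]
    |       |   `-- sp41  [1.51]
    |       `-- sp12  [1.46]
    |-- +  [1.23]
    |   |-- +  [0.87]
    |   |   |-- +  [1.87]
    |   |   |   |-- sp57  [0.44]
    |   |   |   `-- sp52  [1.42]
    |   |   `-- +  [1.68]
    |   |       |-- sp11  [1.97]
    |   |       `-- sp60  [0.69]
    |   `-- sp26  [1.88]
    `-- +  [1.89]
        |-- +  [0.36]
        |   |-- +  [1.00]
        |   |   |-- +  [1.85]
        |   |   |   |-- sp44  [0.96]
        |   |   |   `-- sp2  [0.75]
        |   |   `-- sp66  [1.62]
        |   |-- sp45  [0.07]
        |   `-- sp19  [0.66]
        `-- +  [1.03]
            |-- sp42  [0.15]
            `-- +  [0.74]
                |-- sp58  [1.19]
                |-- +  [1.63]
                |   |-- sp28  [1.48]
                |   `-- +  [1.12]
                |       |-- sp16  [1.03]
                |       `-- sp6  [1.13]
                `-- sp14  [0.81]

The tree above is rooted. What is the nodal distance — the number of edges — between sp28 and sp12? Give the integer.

8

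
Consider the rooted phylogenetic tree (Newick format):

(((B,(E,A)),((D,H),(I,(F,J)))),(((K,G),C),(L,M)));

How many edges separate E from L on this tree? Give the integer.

The MRCA of E and L is the root of the tree.
From E up to that node: 4 branches. From L up to the same node: 3 branches. Total: 4 + 3 = 7.

7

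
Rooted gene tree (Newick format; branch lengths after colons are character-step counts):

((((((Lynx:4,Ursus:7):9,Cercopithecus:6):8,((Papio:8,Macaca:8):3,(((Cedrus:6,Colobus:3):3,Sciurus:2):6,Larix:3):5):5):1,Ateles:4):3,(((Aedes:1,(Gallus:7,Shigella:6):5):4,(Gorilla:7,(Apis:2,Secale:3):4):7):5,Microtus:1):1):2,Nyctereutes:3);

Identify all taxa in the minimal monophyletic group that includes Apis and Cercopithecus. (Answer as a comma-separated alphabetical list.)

Aedes, Apis, Ateles, Cedrus, Cercopithecus, Colobus, Gallus, Gorilla, Larix, Lynx, Macaca, Microtus, Papio, Sciurus, Secale, Shigella, Ursus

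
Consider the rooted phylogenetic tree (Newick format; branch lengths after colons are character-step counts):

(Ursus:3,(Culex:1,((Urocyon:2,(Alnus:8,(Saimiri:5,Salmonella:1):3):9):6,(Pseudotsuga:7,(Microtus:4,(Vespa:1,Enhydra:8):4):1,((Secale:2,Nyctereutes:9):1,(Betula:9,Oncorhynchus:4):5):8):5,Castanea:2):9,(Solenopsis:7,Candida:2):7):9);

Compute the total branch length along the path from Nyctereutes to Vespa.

The path runs Nyctereutes → … → MRCA → … → Vespa; the MRCA is the node subtending (Pseudotsuga,(Microtus,(Vespa,Enhydra)),((Secale,Nyctereutes),(Betula,Oncorhynchus))).
Branch lengths along that path: 9 + 1 + 8 + 1 + 4 + 1 = 24.

24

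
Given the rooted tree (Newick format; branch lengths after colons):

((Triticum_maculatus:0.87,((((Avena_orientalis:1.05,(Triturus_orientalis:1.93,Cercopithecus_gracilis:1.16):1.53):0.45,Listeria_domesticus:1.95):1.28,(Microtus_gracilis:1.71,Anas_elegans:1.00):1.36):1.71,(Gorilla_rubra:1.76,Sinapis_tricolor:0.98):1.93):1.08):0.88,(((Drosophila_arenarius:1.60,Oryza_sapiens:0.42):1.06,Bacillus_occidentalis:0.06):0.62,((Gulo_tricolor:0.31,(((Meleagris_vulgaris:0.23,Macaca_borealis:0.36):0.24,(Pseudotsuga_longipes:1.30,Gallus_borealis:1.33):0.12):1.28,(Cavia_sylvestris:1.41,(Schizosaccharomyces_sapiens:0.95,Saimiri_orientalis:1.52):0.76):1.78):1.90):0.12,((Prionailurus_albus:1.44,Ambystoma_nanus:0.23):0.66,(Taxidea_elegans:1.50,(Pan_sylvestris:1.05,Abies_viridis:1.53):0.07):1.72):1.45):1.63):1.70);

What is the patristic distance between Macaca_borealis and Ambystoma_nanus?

6.24

The path runs Macaca_borealis → … → MRCA → … → Ambystoma_nanus; the MRCA is the node subtending ((Gulo_tricolor,(((Meleagris_vulgaris,Macaca_borealis),(Pseudotsuga_longipes,Gallus_borealis)),(Cavia_sylvestris,(Schizosaccharomyces_sapiens,Saimiri_orientalis)))),((Prionailurus_albus,Ambystoma_nanus),(Taxidea_elegans,(Pan_sylvestris,Abies_viridis)))).
Branch lengths along that path: 0.36 + 0.24 + 1.28 + 1.90 + 0.12 + 1.45 + 0.66 + 0.23 = 6.24.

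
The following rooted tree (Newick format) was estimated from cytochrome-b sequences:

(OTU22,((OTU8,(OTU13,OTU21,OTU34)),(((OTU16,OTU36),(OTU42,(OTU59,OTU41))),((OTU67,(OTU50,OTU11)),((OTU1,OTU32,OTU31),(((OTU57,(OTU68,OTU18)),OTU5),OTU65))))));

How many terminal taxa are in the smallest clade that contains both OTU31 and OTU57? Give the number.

8

The MRCA of OTU31 and OTU57 is the node subtending ((OTU1,OTU32,OTU31),(((OTU57,(OTU68,OTU18)),OTU5),OTU65)).
That clade contains 8 terminal taxa: OTU1, OTU18, OTU31, OTU32, OTU5, OTU57, OTU65, OTU68.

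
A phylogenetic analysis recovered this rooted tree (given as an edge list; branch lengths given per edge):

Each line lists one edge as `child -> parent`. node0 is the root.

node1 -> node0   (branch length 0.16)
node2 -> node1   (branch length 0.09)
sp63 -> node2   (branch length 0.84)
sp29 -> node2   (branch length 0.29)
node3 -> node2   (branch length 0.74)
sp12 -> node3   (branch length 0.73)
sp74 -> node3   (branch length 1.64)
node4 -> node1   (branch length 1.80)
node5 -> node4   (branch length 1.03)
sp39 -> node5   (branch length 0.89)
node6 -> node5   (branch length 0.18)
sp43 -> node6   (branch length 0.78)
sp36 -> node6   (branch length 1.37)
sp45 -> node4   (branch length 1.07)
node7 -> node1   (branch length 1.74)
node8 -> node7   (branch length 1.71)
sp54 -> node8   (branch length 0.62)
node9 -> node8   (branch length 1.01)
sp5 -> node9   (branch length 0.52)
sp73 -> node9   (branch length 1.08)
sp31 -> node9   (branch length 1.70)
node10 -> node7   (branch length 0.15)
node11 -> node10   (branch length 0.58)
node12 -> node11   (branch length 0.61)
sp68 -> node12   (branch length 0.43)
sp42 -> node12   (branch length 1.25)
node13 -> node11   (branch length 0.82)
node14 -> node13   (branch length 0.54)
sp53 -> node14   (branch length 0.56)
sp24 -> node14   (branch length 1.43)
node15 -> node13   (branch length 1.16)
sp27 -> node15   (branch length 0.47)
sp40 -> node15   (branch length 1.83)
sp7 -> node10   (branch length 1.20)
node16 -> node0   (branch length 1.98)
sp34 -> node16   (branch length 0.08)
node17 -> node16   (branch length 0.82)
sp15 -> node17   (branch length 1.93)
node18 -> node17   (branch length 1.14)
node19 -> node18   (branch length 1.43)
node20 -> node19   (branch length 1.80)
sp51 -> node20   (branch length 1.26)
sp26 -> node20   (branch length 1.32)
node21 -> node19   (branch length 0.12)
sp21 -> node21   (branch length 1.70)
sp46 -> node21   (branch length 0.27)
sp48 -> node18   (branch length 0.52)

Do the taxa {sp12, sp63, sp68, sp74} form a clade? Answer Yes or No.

The MRCA of the listed taxa subtends ((sp63,sp29,(sp12,sp74)),((sp39,(sp43,sp36)),sp45),((sp54,(sp5,sp73,sp31)),(((sp68,sp42),((sp53,sp24),(sp27,sp40))),sp7))).
That clade also contains sp24, sp27, sp29, sp31, sp36, sp39, sp40, sp42, sp43, sp45, sp5, sp53, sp54, sp7, sp73, which are not in the proposed group, so the group is not monophyletic.

No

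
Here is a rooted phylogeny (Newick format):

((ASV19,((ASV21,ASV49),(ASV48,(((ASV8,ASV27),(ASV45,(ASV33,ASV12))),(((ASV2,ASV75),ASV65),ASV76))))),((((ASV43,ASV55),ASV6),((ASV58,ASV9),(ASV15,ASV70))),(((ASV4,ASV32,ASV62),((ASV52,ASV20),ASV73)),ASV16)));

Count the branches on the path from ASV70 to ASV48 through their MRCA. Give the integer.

The MRCA of ASV70 and ASV48 is the root of the tree.
From ASV70 up to that node: 5 branches. From ASV48 up to the same node: 4 branches. Total: 5 + 4 = 9.

9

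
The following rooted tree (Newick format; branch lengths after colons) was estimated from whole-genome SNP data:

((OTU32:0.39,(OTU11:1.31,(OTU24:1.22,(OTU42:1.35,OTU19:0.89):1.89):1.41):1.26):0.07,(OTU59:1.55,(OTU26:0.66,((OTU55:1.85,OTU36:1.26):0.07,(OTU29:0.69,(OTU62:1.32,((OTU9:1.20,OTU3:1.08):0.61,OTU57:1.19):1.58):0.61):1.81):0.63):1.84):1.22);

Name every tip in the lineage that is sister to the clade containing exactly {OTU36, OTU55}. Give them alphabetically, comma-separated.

OTU29, OTU3, OTU57, OTU62, OTU9

The clade containing exactly {OTU36, OTU55} attaches to the tree at the node subtending ((OTU55,OTU36),(OTU29,(OTU62,((OTU9,OTU3),OTU57)))).
The other lineage descending from that same node — the sister group — is (OTU29,(OTU62,((OTU9,OTU3),OTU57))); its 5 tips in alphabetical order are the answer.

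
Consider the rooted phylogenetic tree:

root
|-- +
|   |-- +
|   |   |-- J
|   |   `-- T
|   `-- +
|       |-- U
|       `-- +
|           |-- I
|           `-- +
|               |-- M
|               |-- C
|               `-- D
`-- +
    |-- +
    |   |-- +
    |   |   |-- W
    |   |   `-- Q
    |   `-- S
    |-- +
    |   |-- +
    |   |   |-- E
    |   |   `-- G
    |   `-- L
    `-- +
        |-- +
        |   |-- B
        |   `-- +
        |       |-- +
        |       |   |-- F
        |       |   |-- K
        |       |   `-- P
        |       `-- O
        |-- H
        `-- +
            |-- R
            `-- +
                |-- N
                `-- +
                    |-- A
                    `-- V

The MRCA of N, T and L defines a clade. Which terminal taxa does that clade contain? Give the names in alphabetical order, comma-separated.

Tracing N: it sits inside (N,(A,V)).
Tracing T: it sits inside (J,T).
Tracing L: it sits inside ((E,G),L).
The smallest clade enclosing all 3 is the whole tree (their MRCA is the root), so the answer is all 23 tips in alphabetical order.

A, B, C, D, E, F, G, H, I, J, K, L, M, N, O, P, Q, R, S, T, U, V, W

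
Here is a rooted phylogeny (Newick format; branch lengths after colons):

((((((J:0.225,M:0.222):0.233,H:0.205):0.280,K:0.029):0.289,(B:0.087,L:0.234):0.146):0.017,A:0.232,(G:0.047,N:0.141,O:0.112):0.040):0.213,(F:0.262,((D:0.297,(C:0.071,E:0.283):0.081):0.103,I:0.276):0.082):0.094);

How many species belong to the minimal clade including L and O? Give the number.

10

The MRCA of L and O is the node subtending (((((J,M),H),K),(B,L)),A,(G,N,O)).
That clade contains 10 terminal taxa: A, B, G, H, J, K, L, M, N, O.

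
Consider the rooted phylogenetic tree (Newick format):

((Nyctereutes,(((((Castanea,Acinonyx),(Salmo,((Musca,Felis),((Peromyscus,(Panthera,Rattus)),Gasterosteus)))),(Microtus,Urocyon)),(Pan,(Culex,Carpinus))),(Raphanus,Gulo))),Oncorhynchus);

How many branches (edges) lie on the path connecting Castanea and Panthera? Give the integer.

The MRCA of Castanea and Panthera is the node subtending ((Castanea,Acinonyx),(Salmo,((Musca,Felis),((Peromyscus,(Panthera,Rattus)),Gasterosteus)))).
From Castanea up to that node: 2 branches. From Panthera up to the same node: 6 branches. Total: 2 + 6 = 8.

8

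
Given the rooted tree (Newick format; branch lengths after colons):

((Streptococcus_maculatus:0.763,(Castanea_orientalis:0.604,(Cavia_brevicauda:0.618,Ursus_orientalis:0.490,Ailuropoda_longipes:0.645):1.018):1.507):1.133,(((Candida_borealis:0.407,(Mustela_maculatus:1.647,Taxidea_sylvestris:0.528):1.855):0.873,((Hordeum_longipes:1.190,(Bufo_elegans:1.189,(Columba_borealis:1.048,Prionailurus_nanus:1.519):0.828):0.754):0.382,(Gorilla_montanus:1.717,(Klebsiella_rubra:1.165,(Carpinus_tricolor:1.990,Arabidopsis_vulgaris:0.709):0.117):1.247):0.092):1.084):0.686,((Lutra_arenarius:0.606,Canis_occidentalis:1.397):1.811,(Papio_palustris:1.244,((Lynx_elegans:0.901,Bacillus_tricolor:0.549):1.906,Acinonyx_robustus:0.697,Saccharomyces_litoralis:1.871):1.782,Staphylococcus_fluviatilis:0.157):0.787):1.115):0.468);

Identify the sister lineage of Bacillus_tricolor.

Lynx_elegans

Bacillus_tricolor attaches to the tree at the node subtending (Lynx_elegans,Bacillus_tricolor).
The other lineage descending from that same node — the sister group — is the single tip Lynx_elegans.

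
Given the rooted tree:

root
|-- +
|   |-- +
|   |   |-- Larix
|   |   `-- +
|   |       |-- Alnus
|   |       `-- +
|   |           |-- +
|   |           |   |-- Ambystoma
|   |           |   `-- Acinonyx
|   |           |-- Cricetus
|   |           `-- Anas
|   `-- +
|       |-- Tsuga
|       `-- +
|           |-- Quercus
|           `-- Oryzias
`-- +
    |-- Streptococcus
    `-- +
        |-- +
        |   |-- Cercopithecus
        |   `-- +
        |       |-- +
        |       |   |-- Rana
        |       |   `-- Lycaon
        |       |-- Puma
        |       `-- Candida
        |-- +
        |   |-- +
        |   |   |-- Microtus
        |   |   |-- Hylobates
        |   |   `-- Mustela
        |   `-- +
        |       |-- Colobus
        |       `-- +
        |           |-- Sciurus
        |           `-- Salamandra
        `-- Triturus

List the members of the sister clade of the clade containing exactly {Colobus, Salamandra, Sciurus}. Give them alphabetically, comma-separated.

The clade containing exactly {Colobus, Salamandra, Sciurus} attaches to the tree at the node subtending ((Microtus,Hylobates,Mustela),(Colobus,(Sciurus,Salamandra))).
The other lineage descending from that same node — the sister group — is (Microtus,Hylobates,Mustela); its 3 tips in alphabetical order are the answer.

Hylobates, Microtus, Mustela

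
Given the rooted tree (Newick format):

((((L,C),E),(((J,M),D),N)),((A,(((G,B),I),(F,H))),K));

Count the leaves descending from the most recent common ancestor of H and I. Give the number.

The MRCA of H and I is the node subtending (((G,B),I),(F,H)).
That clade contains 5 terminal taxa: B, F, G, H, I.

5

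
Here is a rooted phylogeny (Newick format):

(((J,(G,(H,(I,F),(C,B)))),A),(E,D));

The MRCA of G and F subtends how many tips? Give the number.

The MRCA of G and F is the node subtending (G,(H,(I,F),(C,B))).
That clade contains 6 terminal taxa: B, C, F, G, H, I.

6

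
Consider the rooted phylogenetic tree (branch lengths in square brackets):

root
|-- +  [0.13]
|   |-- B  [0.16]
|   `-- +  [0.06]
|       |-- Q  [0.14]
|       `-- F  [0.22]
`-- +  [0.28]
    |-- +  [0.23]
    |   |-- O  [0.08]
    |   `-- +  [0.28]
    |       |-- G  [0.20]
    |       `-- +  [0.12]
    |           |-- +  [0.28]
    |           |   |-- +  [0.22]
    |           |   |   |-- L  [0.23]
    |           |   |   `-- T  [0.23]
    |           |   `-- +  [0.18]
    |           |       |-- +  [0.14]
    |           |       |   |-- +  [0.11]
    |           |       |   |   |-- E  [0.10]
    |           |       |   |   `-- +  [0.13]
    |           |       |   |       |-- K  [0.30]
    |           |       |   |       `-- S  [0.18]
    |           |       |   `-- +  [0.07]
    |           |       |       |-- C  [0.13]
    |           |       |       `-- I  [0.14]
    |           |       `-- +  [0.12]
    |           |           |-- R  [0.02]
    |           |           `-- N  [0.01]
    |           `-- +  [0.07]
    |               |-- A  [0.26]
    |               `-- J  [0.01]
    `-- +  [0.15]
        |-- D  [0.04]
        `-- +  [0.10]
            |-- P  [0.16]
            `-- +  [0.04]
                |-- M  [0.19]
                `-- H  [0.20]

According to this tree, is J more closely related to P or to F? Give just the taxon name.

P

The MRCA of J and P subtends ((O,(G,(((L,T),(((E,(K,S)),(C,I)),(R,N))),(A,J)))),(D,(P,(M,H)))) (17 taxa).
The MRCA of J and F is the root, subtending the entire tree (20 taxa).
The first is nested inside the second, so J shares a more recent common ancestor with P.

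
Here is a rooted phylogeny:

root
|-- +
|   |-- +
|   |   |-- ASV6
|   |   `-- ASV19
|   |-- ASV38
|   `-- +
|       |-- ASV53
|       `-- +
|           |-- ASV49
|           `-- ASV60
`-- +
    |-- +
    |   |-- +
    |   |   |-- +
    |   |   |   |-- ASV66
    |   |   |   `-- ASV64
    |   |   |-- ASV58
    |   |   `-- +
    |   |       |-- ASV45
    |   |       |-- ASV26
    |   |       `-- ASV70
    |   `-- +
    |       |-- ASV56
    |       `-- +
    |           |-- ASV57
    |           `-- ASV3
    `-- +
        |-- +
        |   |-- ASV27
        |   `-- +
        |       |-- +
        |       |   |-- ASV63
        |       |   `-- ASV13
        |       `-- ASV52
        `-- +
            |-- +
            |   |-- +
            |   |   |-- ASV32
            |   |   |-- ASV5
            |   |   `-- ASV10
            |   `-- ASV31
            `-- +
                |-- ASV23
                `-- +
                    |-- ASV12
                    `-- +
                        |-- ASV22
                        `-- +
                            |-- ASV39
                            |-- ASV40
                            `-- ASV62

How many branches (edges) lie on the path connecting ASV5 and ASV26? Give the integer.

9

The MRCA of ASV5 and ASV26 is the node subtending ((((ASV66,ASV64),ASV58,(ASV45,ASV26,ASV70)),(ASV56,(ASV57,ASV3))),((ASV27,((ASV63,ASV13),ASV52)),(((ASV32,ASV5,ASV10),ASV31),(ASV23,(ASV12,(ASV22,(ASV39,ASV40,ASV62))))))).
From ASV5 up to that node: 5 branches. From ASV26 up to the same node: 4 branches. Total: 5 + 4 = 9.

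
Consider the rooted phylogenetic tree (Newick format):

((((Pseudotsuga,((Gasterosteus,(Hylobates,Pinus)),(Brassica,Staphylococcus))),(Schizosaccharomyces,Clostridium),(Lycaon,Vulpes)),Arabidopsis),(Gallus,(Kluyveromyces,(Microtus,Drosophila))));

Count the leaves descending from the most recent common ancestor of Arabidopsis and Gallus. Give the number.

The MRCA of Arabidopsis and Gallus is the root, so the clade is the entire tree.
That clade contains 15 terminal taxa: Arabidopsis, Brassica, Clostridium, Drosophila, Gallus, Gasterosteus, Hylobates, Kluyveromyces, Lycaon, Microtus, Pinus, Pseudotsuga, Schizosaccharomyces, Staphylococcus, Vulpes.

15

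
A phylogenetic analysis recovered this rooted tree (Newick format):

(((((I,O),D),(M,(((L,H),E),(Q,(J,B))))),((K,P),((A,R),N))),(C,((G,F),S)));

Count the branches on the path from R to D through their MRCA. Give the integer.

The MRCA of R and D is the node subtending ((((I,O),D),(M,(((L,H),E),(Q,(J,B))))),((K,P),((A,R),N))).
From R up to that node: 4 branches. From D up to the same node: 3 branches. Total: 4 + 3 = 7.

7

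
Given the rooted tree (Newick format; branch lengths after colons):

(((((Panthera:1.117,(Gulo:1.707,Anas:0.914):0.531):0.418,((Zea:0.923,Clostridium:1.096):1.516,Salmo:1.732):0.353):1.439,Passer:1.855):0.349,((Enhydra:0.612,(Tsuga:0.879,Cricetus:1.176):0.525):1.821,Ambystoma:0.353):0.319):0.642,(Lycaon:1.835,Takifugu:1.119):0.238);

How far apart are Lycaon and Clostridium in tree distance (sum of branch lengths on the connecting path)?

The path runs Lycaon → … → MRCA → … → Clostridium; the MRCA is the root of the tree.
Branch lengths along that path: 1.835 + 0.238 + 0.642 + 0.349 + 1.439 + 0.353 + 1.516 + 1.096 = 7.468.

7.468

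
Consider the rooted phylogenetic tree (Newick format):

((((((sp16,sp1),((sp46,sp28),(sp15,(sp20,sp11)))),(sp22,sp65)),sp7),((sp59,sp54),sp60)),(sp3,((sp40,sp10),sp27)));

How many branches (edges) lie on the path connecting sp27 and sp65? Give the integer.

The MRCA of sp27 and sp65 is the root of the tree.
From sp27 up to that node: 3 branches. From sp65 up to the same node: 5 branches. Total: 3 + 5 = 8.

8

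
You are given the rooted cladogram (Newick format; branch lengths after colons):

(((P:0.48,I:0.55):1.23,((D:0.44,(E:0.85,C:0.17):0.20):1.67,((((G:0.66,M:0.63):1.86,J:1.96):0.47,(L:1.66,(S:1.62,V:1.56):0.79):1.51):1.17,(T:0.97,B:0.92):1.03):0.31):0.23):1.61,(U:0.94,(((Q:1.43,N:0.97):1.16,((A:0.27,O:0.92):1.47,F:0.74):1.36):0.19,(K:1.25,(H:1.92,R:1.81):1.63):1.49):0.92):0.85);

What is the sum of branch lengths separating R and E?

The path runs R → … → MRCA → … → E; the MRCA is the root of the tree.
Branch lengths along that path: 1.81 + 1.63 + 1.49 + 0.92 + 0.85 + 1.61 + 0.23 + 1.67 + 0.20 + 0.85 = 11.26.

11.26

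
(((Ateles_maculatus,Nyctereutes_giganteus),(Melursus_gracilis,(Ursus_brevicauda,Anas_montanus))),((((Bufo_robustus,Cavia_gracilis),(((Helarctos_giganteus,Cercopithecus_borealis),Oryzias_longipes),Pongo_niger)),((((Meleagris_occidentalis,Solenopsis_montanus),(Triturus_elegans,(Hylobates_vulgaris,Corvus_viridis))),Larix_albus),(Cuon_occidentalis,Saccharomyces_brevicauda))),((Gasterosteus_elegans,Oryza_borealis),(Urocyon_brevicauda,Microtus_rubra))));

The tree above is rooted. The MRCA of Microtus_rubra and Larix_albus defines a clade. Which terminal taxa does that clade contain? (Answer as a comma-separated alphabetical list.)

Bufo_robustus, Cavia_gracilis, Cercopithecus_borealis, Corvus_viridis, Cuon_occidentalis, Gasterosteus_elegans, Helarctos_giganteus, Hylobates_vulgaris, Larix_albus, Meleagris_occidentalis, Microtus_rubra, Oryza_borealis, Oryzias_longipes, Pongo_niger, Saccharomyces_brevicauda, Solenopsis_montanus, Triturus_elegans, Urocyon_brevicauda

Tracing Microtus_rubra: it sits inside (Urocyon_brevicauda,Microtus_rubra).
Tracing Larix_albus: it sits inside (((Meleagris_occidentalis,Solenopsis_montanus),(Triturus_elegans,(Hylobates_vulgaris,Corvus_viridis))),Larix_albus).
The smallest clade enclosing both is ((((Bufo_robustus,Cavia_gracilis),(((Helarctos_giganteus,Cercopithecus_borealis),Oryzias_longipes),Pongo_niger)),((((Meleagris_occidentalis,Solenopsis_montanus),(Triturus_elegans,(Hylobates_vulgaris,Corvus_viridis))),Larix_albus),(Cuon_occidentalis,Saccharomyces_brevicauda))),((Gasterosteus_elegans,Oryza_borealis),(Urocyon_brevicauda,Microtus_rubra))); the answer is its 18 terminal taxa in alphabetical order.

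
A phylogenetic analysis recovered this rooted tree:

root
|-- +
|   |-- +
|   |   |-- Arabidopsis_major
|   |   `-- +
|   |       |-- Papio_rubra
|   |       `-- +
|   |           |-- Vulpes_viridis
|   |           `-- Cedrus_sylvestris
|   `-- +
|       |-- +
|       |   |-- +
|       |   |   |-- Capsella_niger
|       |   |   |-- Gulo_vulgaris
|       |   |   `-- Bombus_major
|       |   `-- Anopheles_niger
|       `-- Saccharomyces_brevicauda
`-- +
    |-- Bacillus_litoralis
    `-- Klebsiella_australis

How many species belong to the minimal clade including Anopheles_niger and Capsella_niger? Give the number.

4

The MRCA of Anopheles_niger and Capsella_niger is the node subtending ((Capsella_niger,Gulo_vulgaris,Bombus_major),Anopheles_niger).
That clade contains 4 terminal taxa: Anopheles_niger, Bombus_major, Capsella_niger, Gulo_vulgaris.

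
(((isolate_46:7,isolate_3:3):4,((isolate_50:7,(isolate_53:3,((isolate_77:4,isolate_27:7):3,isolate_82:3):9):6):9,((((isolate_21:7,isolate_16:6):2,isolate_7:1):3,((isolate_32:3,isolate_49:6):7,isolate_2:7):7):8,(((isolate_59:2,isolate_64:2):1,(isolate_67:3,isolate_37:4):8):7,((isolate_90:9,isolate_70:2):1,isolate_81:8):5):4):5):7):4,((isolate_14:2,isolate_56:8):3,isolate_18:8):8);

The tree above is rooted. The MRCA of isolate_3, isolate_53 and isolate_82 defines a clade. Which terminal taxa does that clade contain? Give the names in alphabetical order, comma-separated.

isolate_16, isolate_2, isolate_21, isolate_27, isolate_3, isolate_32, isolate_37, isolate_46, isolate_49, isolate_50, isolate_53, isolate_59, isolate_64, isolate_67, isolate_7, isolate_70, isolate_77, isolate_81, isolate_82, isolate_90

Tracing isolate_3: it sits inside (isolate_46,isolate_3).
Tracing isolate_53: it sits inside (isolate_53,((isolate_77,isolate_27),isolate_82)).
Tracing isolate_82: it sits inside ((isolate_77,isolate_27),isolate_82).
The smallest clade enclosing all 3 is ((isolate_46,isolate_3),((isolate_50,(isolate_53,((isolate_77,isolate_27),isolate_82))),((((isolate_21,isolate_16),isolate_7),((isolate_32,isolate_49),isolate_2)),(((isolate_59,isolate_64),(isolate_67,isolate_37)),((isolate_90,isolate_70),isolate_81))))); the answer is its 20 terminal taxa in alphabetical order.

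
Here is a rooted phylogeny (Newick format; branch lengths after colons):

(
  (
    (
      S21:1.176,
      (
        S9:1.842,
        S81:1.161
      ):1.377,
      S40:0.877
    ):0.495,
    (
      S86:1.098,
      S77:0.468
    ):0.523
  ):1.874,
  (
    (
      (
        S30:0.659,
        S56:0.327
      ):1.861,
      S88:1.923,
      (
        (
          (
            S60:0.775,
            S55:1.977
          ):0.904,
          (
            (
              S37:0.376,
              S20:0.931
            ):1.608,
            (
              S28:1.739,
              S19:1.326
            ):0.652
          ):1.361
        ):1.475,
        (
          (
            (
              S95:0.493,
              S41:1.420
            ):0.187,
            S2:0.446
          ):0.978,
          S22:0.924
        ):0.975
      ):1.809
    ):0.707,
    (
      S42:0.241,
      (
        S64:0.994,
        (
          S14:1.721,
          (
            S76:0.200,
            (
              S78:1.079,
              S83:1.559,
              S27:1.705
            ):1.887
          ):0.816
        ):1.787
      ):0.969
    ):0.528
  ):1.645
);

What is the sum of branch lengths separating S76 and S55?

11.172

The path runs S76 → … → MRCA → … → S55; the MRCA is the node subtending (((S30,S56),S88,(((S60,S55),((S37,S20),(S28,S19))),(((S95,S41),S2),S22))),(S42,(S64,(S14,(S76,(S78,S83,S27)))))).
Branch lengths along that path: 0.200 + 0.816 + 1.787 + 0.969 + 0.528 + 0.707 + 1.809 + 1.475 + 0.904 + 1.977 = 11.172.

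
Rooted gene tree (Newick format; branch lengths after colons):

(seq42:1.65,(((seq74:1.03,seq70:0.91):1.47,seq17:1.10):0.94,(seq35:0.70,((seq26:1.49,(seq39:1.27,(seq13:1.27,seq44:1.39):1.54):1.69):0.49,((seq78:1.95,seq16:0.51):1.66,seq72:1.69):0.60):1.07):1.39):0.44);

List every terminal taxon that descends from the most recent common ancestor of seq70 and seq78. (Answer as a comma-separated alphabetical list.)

seq13, seq16, seq17, seq26, seq35, seq39, seq44, seq70, seq72, seq74, seq78

Tracing seq70: it sits inside (seq74,seq70).
Tracing seq78: it sits inside (seq78,seq16).
The smallest clade enclosing both is (((seq74,seq70),seq17),(seq35,((seq26,(seq39,(seq13,seq44))),((seq78,seq16),seq72)))); the answer is its 11 terminal taxa in alphabetical order.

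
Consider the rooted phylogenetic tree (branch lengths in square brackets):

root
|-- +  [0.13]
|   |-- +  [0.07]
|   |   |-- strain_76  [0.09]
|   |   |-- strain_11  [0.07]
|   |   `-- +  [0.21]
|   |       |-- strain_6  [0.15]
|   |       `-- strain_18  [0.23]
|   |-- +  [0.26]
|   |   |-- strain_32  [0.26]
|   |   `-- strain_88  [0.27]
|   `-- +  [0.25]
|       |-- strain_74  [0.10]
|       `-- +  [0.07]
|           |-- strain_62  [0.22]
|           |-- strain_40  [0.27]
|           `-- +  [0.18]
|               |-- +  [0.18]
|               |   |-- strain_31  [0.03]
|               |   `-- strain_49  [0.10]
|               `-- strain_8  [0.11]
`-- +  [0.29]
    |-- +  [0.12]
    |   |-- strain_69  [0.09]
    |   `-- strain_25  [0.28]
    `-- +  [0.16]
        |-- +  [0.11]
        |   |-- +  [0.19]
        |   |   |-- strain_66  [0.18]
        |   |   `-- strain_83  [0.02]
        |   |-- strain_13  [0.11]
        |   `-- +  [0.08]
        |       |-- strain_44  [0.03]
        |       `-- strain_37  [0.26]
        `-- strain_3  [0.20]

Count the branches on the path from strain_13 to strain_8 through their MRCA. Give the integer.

9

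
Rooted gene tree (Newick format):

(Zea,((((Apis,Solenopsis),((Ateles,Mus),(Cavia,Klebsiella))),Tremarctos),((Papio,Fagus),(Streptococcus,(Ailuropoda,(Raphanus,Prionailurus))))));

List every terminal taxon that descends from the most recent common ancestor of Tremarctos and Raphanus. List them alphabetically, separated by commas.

Ailuropoda, Apis, Ateles, Cavia, Fagus, Klebsiella, Mus, Papio, Prionailurus, Raphanus, Solenopsis, Streptococcus, Tremarctos

Tracing Tremarctos: it sits inside (((Apis,Solenopsis),((Ateles,Mus),(Cavia,Klebsiella))),Tremarctos).
Tracing Raphanus: it sits inside (Raphanus,Prionailurus).
The smallest clade enclosing both is ((((Apis,Solenopsis),((Ateles,Mus),(Cavia,Klebsiella))),Tremarctos),((Papio,Fagus),(Streptococcus,(Ailuropoda,(Raphanus,Prionailurus))))); the answer is its 13 terminal taxa in alphabetical order.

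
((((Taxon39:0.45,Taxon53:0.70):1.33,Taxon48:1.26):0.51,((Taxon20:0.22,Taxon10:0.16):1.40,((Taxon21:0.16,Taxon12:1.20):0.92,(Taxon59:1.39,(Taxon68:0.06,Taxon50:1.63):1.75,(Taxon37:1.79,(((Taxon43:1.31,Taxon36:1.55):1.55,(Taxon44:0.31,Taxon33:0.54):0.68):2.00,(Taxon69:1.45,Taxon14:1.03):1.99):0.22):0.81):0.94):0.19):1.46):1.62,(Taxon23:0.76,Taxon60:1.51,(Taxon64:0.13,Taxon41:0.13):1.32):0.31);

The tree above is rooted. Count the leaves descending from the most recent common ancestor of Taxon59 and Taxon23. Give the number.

The MRCA of Taxon59 and Taxon23 is the root, so the clade is the entire tree.
That clade contains 21 terminal taxa: Taxon10, Taxon12, Taxon14, Taxon20, Taxon21, Taxon23, Taxon33, Taxon36, Taxon37, Taxon39, Taxon41, Taxon43, Taxon44, Taxon48, Taxon50, Taxon53, Taxon59, Taxon60, Taxon64, Taxon68, Taxon69.

21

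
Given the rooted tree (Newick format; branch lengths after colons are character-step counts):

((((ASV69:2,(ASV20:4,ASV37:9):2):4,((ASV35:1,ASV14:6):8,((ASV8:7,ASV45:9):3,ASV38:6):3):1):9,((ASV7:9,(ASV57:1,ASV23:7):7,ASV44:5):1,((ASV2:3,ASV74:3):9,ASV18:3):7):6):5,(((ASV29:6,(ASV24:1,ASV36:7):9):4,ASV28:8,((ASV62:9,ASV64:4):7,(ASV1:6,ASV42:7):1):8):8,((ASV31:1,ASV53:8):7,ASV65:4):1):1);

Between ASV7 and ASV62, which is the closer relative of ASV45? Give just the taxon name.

The MRCA of ASV45 and ASV7 subtends (((ASV69,(ASV20,ASV37)),((ASV35,ASV14),((ASV8,ASV45),ASV38))),((ASV7,(ASV57,ASV23),ASV44),((ASV2,ASV74),ASV18))) (15 taxa).
The MRCA of ASV45 and ASV62 is the root, subtending the entire tree (26 taxa).
The first is nested inside the second, so ASV45 shares a more recent common ancestor with ASV7.

ASV7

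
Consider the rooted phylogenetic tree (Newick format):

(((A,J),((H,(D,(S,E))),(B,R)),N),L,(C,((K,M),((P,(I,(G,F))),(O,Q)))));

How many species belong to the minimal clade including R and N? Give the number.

The MRCA of R and N is the node subtending ((A,J),((H,(D,(S,E))),(B,R)),N).
That clade contains 9 terminal taxa: A, B, D, E, H, J, N, R, S.

9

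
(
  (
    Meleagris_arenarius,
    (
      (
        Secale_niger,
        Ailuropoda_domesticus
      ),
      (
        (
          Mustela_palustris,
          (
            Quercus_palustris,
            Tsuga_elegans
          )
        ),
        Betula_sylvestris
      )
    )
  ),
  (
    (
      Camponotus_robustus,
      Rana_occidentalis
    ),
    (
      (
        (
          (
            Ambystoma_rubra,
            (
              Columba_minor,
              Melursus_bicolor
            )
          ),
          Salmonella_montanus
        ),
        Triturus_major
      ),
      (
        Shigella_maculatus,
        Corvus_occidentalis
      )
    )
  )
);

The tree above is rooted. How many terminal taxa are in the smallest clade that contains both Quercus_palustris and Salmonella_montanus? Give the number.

The MRCA of Quercus_palustris and Salmonella_montanus is the root, so the clade is the entire tree.
That clade contains 16 terminal taxa: Ailuropoda_domesticus, Ambystoma_rubra, Betula_sylvestris, Camponotus_robustus, Columba_minor, Corvus_occidentalis, Meleagris_arenarius, Melursus_bicolor, Mustela_palustris, Quercus_palustris, Rana_occidentalis, Salmonella_montanus, Secale_niger, Shigella_maculatus, Triturus_major, Tsuga_elegans.

16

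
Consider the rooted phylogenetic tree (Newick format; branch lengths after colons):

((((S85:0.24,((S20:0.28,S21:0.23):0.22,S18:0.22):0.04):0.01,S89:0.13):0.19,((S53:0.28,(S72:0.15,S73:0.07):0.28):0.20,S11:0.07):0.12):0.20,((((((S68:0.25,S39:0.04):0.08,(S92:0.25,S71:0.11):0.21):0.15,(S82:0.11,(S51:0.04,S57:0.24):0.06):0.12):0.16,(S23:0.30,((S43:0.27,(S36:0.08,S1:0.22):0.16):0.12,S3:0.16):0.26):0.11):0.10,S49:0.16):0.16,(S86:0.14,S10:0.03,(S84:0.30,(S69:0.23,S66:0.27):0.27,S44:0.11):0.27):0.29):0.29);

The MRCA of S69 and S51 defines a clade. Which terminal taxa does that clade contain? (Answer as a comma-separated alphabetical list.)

S1, S10, S23, S3, S36, S39, S43, S44, S49, S51, S57, S66, S68, S69, S71, S82, S84, S86, S92

Tracing S69: it sits inside (S69,S66).
Tracing S51: it sits inside (S51,S57).
The smallest clade enclosing both is ((((((S68,S39),(S92,S71)),(S82,(S51,S57))),(S23,((S43,(S36,S1)),S3))),S49),(S86,S10,(S84,(S69,S66),S44))); the answer is its 19 terminal taxa in alphabetical order.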